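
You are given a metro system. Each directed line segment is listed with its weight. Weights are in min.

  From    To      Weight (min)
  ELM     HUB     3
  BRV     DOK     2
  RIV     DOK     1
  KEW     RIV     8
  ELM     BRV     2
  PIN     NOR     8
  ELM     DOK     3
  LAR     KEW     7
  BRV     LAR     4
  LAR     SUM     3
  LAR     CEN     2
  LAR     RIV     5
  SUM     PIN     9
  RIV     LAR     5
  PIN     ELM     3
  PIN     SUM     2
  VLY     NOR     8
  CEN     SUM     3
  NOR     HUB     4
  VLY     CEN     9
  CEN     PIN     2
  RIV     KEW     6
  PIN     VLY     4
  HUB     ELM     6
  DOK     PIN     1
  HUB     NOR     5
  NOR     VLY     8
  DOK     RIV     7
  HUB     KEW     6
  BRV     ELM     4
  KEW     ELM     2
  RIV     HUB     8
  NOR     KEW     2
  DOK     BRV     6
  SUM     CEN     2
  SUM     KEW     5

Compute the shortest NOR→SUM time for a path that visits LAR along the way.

13 min

Best NOR to LAR: NOR–KEW–ELM–BRV–LAR costing 10
Best LAR to SUM: LAR–SUM costing 3
Total via LAR: 10 + 3 = 13 min.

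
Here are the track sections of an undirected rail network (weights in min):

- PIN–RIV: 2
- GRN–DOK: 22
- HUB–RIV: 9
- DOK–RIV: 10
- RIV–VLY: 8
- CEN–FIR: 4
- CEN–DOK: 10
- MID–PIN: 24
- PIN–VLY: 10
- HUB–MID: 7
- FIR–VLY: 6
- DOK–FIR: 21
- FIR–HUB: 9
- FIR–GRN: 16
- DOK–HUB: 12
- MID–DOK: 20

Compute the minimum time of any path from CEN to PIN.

20 min

Shortest distances from CEN:
CEN: 0
FIR: 4  (via CEN)
VLY: 10  (via FIR)
DOK: 10  (via CEN)
HUB: 13  (via FIR)
RIV: 18  (via VLY)
MID: 20  (via HUB)
GRN: 20  (via FIR)
PIN: 20  (via VLY)
Shortest route: CEN–FIR–VLY–PIN = 20 min.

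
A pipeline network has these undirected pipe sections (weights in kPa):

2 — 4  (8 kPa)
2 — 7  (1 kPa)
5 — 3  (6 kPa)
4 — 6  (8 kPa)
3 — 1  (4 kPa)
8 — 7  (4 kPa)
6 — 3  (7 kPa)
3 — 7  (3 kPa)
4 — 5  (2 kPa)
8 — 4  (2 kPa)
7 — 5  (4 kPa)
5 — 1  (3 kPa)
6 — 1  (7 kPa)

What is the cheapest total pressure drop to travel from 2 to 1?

8 kPa

Candidate routes:
2 - 4 - 5 - 1: 8+2+3 = 13
2 - 7 - 3 - 1: 1+3+4 = 8
2 - 7 - 8 - 4 - 5 - 1: 1+4+2+2+3 = 12
The minimum is 8 kPa via 2 - 7 - 3 - 1.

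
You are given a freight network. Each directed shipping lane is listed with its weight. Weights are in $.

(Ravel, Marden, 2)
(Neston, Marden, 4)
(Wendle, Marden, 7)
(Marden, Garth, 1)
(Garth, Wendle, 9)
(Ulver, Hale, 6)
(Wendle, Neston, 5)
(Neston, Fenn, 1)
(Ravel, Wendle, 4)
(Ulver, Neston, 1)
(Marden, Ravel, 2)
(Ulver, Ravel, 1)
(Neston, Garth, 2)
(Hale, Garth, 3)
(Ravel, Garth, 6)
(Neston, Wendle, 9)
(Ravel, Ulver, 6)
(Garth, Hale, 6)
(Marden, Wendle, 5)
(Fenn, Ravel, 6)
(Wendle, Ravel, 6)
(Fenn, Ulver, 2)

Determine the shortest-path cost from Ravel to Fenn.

$8

Settle nodes by increasing distance from Ravel:
Ravel: 0
Marden: 2  (via Ravel)
Garth: 3  (via Marden)
Wendle: 4  (via Ravel)
Ulver: 6  (via Ravel)
Neston: 7  (via Ulver)
Fenn: 8  (via Neston)
Shortest route: Ravel → Ulver → Neston → Fenn = $8.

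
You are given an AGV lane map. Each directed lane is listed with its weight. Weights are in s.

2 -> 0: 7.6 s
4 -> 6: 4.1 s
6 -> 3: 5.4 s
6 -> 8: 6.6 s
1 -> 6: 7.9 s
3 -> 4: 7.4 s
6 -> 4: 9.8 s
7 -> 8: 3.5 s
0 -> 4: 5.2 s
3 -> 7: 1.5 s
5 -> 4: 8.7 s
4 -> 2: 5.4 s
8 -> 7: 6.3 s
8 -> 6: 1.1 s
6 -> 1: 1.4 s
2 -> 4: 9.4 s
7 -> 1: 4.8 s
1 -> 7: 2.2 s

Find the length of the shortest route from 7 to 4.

14.4 s

Settle nodes by increasing distance from 7:
7: 0
8: 3.5  (via 7)
6: 4.6  (via 8)
1: 4.8  (via 7)
3: 10  (via 6)
4: 14.4  (via 6)
Shortest route: 7–8–6–4 = 14.4 s.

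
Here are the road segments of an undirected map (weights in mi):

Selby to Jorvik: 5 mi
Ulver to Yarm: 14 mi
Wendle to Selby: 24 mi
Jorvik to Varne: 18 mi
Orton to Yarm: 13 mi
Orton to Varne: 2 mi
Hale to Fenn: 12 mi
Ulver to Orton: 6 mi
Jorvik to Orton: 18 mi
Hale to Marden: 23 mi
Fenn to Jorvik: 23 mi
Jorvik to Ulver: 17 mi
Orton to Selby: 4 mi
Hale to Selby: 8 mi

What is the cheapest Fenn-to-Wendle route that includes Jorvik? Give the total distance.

52 mi

Shortest Fenn→Jorvik: Fenn–Jorvik = 23
Best Jorvik to Wendle: Jorvik–Selby–Wendle costing 29
Total via Jorvik: 23 + 29 = 52 mi.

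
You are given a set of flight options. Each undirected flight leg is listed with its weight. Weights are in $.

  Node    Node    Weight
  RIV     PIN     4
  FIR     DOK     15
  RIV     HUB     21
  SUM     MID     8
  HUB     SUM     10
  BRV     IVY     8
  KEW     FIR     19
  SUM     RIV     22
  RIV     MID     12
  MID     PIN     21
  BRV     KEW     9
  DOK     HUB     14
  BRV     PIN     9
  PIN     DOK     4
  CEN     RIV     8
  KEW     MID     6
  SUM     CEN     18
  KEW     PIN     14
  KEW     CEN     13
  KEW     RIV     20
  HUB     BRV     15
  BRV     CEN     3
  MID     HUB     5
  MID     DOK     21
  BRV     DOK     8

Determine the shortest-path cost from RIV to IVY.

Running Dijkstra from RIV:
RIV: 0
PIN: 4  (via RIV)
CEN: 8  (via RIV)
DOK: 8  (via PIN)
BRV: 11  (via CEN)
MID: 12  (via RIV)
HUB: 17  (via MID)
KEW: 18  (via PIN)
IVY: 19  (via BRV)
Shortest route: RIV → CEN → BRV → IVY = $19.

$19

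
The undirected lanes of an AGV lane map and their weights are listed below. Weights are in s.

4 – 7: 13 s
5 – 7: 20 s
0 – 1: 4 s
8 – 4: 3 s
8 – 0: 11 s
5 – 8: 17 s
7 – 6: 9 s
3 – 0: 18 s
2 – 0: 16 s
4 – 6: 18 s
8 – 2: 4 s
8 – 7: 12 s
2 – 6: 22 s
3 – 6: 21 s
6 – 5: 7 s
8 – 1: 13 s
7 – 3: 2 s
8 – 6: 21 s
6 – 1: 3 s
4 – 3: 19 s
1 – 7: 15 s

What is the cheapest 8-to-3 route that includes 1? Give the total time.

27 s

Best 8 to 1: 8–1 costing 13
Shortest 1→3: 1–6–7–3 = 14
Total via 1: 13 + 14 = 27 s.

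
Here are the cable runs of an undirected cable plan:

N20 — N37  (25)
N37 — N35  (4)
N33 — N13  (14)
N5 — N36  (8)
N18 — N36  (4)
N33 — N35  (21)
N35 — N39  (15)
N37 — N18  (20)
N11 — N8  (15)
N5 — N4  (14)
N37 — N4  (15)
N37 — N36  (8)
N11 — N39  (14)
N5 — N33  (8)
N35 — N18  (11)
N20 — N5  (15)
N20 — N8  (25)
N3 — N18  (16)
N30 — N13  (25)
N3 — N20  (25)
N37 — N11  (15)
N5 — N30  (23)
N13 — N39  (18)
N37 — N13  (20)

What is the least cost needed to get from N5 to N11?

31

Enumerating some paths:
N5 - N36 - N18 - N35 - N37 - N11: 8+4+11+4+15 = 42
N5 - N4 - N37 - N11: 14+15+15 = 44
N5 - N36 - N37 - N11: 8+8+15 = 31
Cheapest is N5 - N36 - N37 - N11 at 31.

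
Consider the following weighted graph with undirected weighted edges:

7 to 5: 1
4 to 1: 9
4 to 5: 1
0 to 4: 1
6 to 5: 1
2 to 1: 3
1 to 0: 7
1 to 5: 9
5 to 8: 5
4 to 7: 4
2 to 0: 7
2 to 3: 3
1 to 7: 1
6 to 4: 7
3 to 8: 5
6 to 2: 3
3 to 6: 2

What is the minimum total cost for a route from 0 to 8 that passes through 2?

Shortest 0→2: 0 → 4 → 5 → 6 → 2 = 6
Shortest 2→8: 2 → 3 → 8 = 8
Total via 2: 6 + 8 = 14.

14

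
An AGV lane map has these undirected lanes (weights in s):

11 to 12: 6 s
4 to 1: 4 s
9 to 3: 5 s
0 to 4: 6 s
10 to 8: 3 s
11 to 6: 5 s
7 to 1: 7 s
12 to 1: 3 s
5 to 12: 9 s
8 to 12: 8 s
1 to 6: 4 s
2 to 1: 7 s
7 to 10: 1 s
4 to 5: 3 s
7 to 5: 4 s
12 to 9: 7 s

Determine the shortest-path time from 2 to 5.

14 s

Enumerating some paths:
2 - 1 - 4 - 5: 7+4+3 = 14
2 - 1 - 12 - 5: 7+3+9 = 19
2 - 1 - 7 - 5: 7+7+4 = 18
The minimum is 14 s via 2 - 1 - 4 - 5.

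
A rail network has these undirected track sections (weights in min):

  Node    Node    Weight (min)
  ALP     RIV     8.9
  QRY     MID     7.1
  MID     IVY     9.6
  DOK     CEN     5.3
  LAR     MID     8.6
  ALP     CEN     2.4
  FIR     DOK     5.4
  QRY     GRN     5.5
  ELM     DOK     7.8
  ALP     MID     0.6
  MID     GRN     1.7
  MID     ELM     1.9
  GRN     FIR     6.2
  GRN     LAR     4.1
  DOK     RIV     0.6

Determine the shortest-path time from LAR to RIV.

14.7 min

Shortest distances from LAR:
LAR: 0
GRN: 4.1  (via LAR)
MID: 5.8  (via GRN)
ALP: 6.4  (via MID)
ELM: 7.7  (via MID)
CEN: 8.8  (via ALP)
QRY: 9.6  (via GRN)
FIR: 10.3  (via GRN)
DOK: 14.1  (via CEN)
RIV: 14.7  (via DOK)
Shortest route: LAR–GRN–MID–ALP–CEN–DOK–RIV = 14.7 min.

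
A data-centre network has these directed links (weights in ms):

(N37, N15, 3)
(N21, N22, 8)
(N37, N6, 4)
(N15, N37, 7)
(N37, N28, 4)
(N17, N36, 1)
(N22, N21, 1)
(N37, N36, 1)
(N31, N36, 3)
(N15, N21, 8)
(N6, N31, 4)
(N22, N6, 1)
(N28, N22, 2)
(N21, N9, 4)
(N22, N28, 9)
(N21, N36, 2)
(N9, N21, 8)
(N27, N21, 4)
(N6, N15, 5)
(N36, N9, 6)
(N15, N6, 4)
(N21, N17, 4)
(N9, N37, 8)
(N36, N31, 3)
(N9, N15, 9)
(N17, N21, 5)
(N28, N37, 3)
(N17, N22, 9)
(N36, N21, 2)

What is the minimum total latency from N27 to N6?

Candidate routes:
N27 - N21 - N17 - N22 - N6: 4+4+9+1 = 18
N27 - N21 - N22 - N6: 4+8+1 = 13
The minimum is 13 ms via N27 - N21 - N22 - N6.

13 ms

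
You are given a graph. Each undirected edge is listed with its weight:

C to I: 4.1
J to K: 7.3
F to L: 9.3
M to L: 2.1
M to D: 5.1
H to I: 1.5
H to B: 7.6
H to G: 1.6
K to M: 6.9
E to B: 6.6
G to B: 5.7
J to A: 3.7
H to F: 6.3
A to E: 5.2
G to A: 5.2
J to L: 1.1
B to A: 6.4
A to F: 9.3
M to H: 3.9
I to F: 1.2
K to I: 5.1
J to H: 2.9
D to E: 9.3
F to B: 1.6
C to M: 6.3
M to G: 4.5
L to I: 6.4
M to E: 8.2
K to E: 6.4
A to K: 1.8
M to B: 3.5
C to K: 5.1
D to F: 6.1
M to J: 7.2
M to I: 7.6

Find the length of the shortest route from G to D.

Settle nodes by increasing distance from G:
G: 0
H: 1.6  (via G)
I: 3.1  (via H)
F: 4.3  (via I)
J: 4.5  (via H)
M: 4.5  (via G)
A: 5.2  (via G)
L: 5.6  (via J)
B: 5.7  (via G)
K: 7  (via A)
C: 7.2  (via I)
D: 9.6  (via M)
Shortest route: G → M → D = 9.6.

9.6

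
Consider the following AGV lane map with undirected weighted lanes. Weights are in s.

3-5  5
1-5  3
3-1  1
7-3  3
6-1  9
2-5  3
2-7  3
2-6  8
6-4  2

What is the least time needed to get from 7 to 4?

13 s

Settle nodes by increasing distance from 7:
7: 0
2: 3  (via 7)
3: 3  (via 7)
1: 4  (via 3)
5: 6  (via 2)
6: 11  (via 2)
4: 13  (via 6)
Shortest route: 7–2–6–4 = 13 s.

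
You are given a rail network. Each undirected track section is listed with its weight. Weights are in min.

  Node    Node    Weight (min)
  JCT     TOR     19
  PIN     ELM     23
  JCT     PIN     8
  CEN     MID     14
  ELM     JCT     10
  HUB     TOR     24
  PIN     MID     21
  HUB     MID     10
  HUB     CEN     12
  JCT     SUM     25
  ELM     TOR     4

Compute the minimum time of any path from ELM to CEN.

40 min

Enumerating some paths:
ELM - TOR - HUB - MID - CEN: 4+24+10+14 = 52
ELM - TOR - HUB - CEN: 4+24+12 = 40
Cheapest is ELM - TOR - HUB - CEN at 40 min.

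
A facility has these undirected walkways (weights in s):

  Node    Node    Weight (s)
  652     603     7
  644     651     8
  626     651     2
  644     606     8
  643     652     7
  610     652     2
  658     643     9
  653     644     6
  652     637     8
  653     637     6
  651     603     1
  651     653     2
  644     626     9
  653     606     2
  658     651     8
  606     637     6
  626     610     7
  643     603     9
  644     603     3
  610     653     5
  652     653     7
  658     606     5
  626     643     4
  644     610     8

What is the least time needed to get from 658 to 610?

Candidate routes:
658–651–653–610: 8+2+5 = 15
658–606–653–610: 5+2+5 = 12
658–606–653–652–610: 5+2+7+2 = 16
Cheapest is 658–606–653–610 at 12 s.

12 s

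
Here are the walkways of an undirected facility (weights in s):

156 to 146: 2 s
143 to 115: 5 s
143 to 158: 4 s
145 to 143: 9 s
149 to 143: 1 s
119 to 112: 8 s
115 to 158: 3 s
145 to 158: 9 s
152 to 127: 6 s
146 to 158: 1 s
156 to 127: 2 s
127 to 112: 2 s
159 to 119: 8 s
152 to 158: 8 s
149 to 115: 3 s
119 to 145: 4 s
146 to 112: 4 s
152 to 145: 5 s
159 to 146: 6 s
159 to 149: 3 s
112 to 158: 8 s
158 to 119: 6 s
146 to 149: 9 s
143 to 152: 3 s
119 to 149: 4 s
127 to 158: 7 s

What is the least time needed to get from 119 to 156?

Compare a few routes:
119–158–146–156: 6+1+2 = 9
119–112–127–156: 8+2+2 = 12
119–149–143–158–146–156: 4+1+4+1+2 = 12
Cheapest is 119–158–146–156 at 9 s.

9 s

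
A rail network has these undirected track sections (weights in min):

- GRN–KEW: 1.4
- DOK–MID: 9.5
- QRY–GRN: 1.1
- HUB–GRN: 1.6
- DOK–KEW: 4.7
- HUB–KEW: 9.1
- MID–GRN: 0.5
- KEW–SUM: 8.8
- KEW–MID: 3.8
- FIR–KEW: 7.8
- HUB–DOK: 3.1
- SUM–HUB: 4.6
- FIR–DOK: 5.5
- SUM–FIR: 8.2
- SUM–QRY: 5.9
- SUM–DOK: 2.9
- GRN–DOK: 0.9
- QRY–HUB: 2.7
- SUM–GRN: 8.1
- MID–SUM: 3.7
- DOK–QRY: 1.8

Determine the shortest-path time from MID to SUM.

3.7 min

Enumerating some paths:
MID → SUM: 3.7 = 3.7
MID → GRN → DOK → SUM: 0.5+0.9+2.9 = 4.3
The minimum is 3.7 min via MID → SUM.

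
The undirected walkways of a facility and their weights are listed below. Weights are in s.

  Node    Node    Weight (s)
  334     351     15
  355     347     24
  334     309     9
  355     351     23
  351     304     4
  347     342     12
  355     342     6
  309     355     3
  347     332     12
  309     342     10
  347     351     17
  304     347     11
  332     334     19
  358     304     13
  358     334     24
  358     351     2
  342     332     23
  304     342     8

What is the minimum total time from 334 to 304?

Running Dijkstra from 334:
334: 0
309: 9  (via 334)
355: 12  (via 309)
351: 15  (via 334)
358: 17  (via 351)
342: 18  (via 355)
304: 19  (via 351)
Shortest route: 334 → 351 → 304 = 19 s.

19 s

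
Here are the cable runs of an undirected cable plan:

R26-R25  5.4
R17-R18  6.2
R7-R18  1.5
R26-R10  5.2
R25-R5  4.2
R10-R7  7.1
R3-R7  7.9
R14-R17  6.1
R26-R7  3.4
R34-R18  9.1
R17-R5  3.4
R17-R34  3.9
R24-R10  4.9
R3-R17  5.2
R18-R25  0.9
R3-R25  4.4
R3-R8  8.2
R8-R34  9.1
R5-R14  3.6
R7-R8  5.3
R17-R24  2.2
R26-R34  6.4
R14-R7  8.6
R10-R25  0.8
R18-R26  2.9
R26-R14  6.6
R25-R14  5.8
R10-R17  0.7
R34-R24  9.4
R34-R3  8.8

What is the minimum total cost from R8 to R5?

11.9

Shortest distances from R8:
R8: 0
R7: 5.3  (via R8)
R18: 6.8  (via R7)
R25: 7.7  (via R18)
R3: 8.2  (via R8)
R10: 8.5  (via R25)
R26: 8.7  (via R7)
R34: 9.1  (via R8)
R17: 9.2  (via R10)
R24: 11.4  (via R17)
R5: 11.9  (via R25)
Shortest route: R8 → R7 → R18 → R25 → R5 = 11.9.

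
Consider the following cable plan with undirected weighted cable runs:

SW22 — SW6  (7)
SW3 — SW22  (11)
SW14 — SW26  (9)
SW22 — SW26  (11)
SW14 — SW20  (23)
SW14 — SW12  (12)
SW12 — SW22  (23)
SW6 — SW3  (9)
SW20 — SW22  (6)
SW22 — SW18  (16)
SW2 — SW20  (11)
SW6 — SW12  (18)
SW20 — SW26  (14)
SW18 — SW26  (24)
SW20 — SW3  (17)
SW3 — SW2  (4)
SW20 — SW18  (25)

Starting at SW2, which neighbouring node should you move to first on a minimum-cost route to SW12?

SW3

Candidate routes:
SW2–SW3–SW6–SW12: 4+9+18 = 31
SW2–SW3–SW22–SW12: 4+11+23 = 38
Cheapest is SW2–SW3–SW6–SW12 at 31.
So from SW2 the first move is to SW3.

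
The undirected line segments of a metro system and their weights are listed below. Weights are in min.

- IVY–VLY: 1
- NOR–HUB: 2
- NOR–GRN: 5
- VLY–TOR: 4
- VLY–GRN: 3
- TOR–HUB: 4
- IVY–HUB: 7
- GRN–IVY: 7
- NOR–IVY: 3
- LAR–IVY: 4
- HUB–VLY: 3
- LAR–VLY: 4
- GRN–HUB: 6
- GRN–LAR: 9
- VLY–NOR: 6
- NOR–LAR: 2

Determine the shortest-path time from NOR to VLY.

Settle nodes by increasing distance from NOR:
NOR: 0
HUB: 2  (via NOR)
LAR: 2  (via NOR)
IVY: 3  (via NOR)
VLY: 4  (via IVY)
Shortest route: NOR–IVY–VLY = 4 min.

4 min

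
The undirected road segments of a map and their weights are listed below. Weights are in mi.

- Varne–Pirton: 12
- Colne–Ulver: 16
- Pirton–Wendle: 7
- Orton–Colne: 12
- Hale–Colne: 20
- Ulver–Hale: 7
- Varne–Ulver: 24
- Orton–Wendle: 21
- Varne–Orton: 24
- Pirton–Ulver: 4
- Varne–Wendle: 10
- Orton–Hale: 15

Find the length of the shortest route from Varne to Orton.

24 mi

Compare a few routes:
Varne–Wendle–Orton: 10+21 = 31
Varne–Orton: 24 = 24
Cheapest is Varne–Orton at 24 mi.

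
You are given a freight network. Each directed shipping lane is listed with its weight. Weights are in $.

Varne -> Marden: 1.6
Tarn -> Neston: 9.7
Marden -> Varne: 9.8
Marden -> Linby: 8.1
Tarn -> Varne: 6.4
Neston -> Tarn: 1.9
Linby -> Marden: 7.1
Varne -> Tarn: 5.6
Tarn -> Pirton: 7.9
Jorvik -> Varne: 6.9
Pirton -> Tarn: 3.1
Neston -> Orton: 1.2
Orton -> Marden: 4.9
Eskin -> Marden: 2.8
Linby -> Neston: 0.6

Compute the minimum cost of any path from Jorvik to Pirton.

Compare a few routes:
Jorvik–Varne–Tarn–Pirton: 6.9+5.6+7.9 = 20.4
Jorvik–Varne–Marden–Linby–Neston–Tarn–Pirton: 6.9+1.6+8.1+0.6+1.9+7.9 = 27
Cheapest is Jorvik–Varne–Tarn–Pirton at $20.4.

$20.4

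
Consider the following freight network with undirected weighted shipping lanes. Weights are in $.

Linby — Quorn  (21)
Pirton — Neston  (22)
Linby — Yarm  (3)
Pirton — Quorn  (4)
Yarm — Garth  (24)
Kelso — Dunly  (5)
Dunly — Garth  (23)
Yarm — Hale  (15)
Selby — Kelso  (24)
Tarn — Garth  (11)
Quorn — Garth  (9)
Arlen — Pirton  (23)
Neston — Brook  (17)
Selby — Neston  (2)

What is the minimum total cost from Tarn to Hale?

$50

Compare a few routes:
Tarn - Garth - Quorn - Linby - Yarm - Hale: 11+9+21+3+15 = 59
Tarn - Garth - Yarm - Hale: 11+24+15 = 50
Cheapest is Tarn - Garth - Yarm - Hale at $50.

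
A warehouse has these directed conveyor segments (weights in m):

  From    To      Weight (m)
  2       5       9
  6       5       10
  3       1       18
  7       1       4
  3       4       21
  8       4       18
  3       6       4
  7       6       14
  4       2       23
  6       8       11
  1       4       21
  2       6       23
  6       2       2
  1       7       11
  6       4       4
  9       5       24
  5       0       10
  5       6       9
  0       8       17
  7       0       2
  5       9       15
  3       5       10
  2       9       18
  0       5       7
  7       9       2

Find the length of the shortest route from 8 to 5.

50 m

Candidate routes:
8–4–2–6–5: 18+23+23+10 = 74
8–4–2–5: 18+23+9 = 50
Cheapest is 8–4–2–5 at 50 m.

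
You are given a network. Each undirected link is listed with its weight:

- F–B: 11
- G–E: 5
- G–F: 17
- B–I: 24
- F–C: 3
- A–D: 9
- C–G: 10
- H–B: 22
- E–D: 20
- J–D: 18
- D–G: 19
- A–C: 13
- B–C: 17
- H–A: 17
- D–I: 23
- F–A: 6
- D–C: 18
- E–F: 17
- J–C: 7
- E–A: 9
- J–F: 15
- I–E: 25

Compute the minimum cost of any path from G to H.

31

Shortest distances from G:
G: 0
E: 5  (via G)
C: 10  (via G)
F: 13  (via C)
A: 14  (via E)
J: 17  (via C)
D: 19  (via G)
B: 24  (via F)
I: 30  (via E)
H: 31  (via A)
Shortest route: G → E → A → H = 31.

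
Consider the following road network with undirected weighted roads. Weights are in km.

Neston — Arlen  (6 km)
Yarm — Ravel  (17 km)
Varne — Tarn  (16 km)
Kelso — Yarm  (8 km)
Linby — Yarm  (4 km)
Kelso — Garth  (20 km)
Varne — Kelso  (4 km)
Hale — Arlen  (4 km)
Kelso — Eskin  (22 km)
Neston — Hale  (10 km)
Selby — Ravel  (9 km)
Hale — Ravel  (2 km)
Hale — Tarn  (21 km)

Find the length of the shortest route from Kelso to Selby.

Shortest distances from Kelso:
Kelso: 0
Varne: 4  (via Kelso)
Yarm: 8  (via Kelso)
Linby: 12  (via Yarm)
Garth: 20  (via Kelso)
Tarn: 20  (via Varne)
Eskin: 22  (via Kelso)
Ravel: 25  (via Yarm)
Hale: 27  (via Ravel)
Arlen: 31  (via Hale)
Selby: 34  (via Ravel)
Shortest route: Kelso–Yarm–Ravel–Selby = 34 km.

34 km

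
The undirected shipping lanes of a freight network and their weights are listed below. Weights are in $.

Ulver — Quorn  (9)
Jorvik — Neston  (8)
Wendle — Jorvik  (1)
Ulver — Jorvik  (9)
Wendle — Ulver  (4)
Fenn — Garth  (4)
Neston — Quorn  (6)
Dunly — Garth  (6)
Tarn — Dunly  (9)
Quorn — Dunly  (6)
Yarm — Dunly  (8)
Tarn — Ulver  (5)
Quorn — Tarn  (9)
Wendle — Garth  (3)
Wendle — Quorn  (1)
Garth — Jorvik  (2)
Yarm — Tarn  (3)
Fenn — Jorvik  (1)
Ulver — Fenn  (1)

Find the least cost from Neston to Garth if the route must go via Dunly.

Shortest Neston→Dunly: Neston → Quorn → Dunly = 12
Best Dunly to Garth: Dunly → Garth costing 6
Total via Dunly: 12 + 6 = $18.

$18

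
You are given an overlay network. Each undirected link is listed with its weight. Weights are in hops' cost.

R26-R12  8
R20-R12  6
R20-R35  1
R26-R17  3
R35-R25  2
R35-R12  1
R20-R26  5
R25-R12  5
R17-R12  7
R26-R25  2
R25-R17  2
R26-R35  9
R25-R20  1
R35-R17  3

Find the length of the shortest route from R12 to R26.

5 hops' cost

Enumerating some paths:
R12 → R35 → R25 → R26: 1+2+2 = 5
R12 → R25 → R26: 5+2 = 7
Cheapest is R12 → R35 → R25 → R26 at 5 hops' cost.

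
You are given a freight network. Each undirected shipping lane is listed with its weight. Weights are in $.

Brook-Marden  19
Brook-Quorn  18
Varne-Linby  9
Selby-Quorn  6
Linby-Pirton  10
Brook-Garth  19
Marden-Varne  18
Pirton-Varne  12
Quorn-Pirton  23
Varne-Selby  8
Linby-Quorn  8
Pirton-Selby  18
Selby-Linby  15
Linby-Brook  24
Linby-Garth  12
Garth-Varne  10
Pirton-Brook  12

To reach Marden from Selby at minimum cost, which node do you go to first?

Varne

Compare a few routes:
Selby–Quorn–Linby–Varne–Marden: 6+8+9+18 = 41
Selby–Varne–Marden: 8+18 = 26
Selby–Quorn–Brook–Marden: 6+18+19 = 43
Selby–Linby–Varne–Marden: 15+9+18 = 42
The minimum is $26 via Selby–Varne–Marden.
So from Selby the first move is to Varne.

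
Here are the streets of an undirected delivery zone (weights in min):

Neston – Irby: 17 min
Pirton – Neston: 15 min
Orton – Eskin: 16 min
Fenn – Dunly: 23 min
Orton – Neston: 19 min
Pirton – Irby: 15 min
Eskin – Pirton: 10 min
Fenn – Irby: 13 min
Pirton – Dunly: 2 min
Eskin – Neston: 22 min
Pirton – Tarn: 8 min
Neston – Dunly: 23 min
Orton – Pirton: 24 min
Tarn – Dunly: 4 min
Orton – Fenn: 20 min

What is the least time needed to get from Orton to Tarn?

30 min

Compare a few routes:
Orton–Eskin–Pirton–Tarn: 16+10+8 = 34
Orton–Pirton–Dunly–Tarn: 24+2+4 = 30
Orton–Eskin–Pirton–Dunly–Tarn: 16+10+2+4 = 32
Orton–Pirton–Tarn: 24+8 = 32
Cheapest is Orton–Pirton–Dunly–Tarn at 30 min.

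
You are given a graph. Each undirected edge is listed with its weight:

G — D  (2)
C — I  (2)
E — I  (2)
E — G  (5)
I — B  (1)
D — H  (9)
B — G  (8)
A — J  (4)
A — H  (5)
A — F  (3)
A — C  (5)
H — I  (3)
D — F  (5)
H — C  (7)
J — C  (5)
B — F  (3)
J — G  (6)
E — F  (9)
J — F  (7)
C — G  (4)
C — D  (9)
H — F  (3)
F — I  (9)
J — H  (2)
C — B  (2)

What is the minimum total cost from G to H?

8

Compare a few routes:
G → C → I → H: 4+2+3 = 9
G → J → H: 6+2 = 8
Cheapest is G → J → H at 8.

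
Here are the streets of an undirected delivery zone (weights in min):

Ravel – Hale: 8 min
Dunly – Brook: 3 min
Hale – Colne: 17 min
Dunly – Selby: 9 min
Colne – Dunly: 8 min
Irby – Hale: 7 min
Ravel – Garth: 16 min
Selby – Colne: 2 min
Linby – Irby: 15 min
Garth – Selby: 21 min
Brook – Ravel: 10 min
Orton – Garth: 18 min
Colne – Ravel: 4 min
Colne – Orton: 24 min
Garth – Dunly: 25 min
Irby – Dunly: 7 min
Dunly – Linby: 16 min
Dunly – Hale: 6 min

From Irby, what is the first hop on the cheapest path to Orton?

Compare a few routes:
Irby–Dunly–Selby–Colne–Orton: 7+9+2+24 = 42
Irby–Dunly–Colne–Orton: 7+8+24 = 39
Cheapest is Irby–Dunly–Colne–Orton at 39 min.
So from Irby the first move is to Dunly.

Dunly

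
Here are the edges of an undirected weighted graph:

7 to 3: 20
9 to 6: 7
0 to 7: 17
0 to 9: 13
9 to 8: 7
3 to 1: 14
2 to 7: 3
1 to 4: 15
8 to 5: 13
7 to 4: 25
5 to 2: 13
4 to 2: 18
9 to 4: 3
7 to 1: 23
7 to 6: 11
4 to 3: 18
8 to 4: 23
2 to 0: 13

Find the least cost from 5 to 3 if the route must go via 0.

Best 5 to 0: 5 → 2 → 0 costing 26
Shortest 0→3: 0 → 9 → 4 → 3 = 34
Total via 0: 26 + 34 = 60.

60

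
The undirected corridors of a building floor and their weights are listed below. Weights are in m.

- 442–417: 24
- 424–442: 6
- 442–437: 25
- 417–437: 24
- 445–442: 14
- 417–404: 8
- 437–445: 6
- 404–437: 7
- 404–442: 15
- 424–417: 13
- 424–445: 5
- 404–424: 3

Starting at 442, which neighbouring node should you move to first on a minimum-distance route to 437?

424

Candidate routes:
442 → 424 → 445 → 437: 6+5+6 = 17
442 → 424 → 404 → 437: 6+3+7 = 16
The minimum is 16 m via 442 → 424 → 404 → 437.
So from 442 the first move is to 424.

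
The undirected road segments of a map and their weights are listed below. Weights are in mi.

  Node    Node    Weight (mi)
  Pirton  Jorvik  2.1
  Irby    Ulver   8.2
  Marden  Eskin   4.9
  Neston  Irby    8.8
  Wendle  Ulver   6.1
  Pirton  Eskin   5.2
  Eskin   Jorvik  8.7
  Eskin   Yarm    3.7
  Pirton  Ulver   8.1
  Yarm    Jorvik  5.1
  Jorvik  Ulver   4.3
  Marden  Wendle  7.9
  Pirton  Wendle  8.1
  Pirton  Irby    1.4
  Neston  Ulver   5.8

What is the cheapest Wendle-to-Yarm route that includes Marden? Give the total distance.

Best Wendle to Marden: Wendle → Marden costing 7.9
Best Marden to Yarm: Marden → Eskin → Yarm costing 8.6
Total via Marden: 7.9 + 8.6 = 16.5 mi.

16.5 mi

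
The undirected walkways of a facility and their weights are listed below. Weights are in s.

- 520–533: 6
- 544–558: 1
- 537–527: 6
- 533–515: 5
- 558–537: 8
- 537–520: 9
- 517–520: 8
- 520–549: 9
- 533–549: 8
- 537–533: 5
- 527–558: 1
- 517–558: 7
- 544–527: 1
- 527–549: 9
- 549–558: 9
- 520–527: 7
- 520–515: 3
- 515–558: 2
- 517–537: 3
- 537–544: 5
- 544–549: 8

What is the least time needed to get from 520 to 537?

9 s

Compare a few routes:
520 → 537: 9 = 9
520 → 533 → 537: 6+5 = 11
520 → 517 → 537: 8+3 = 11
The minimum is 9 s via 520 → 537.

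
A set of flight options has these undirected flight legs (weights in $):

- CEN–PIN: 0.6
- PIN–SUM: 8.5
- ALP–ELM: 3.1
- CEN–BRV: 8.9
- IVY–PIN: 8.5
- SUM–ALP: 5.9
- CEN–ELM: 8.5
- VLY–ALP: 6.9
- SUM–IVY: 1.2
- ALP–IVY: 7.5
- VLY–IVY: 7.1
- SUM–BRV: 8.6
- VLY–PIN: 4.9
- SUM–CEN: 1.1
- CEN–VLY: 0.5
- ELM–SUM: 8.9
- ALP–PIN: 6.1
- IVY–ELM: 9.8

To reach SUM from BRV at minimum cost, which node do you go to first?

SUM

Enumerating some paths:
BRV → CEN → SUM: 8.9+1.1 = 10
BRV → CEN → VLY → IVY → SUM: 8.9+0.5+7.1+1.2 = 17.7
BRV → SUM: 8.6 = 8.6
The minimum is $8.6 via BRV → SUM.
So from BRV the first move is to SUM.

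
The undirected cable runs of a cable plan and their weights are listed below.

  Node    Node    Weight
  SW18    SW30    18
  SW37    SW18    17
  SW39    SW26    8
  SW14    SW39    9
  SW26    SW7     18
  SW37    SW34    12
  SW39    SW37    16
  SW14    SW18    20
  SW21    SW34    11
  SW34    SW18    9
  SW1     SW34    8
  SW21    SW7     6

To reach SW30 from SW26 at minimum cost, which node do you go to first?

Compare a few routes:
SW26–SW39–SW14–SW18–SW30: 8+9+20+18 = 55
SW26–SW39–SW37–SW34–SW18–SW30: 8+16+12+9+18 = 63
SW26–SW39–SW37–SW18–SW30: 8+16+17+18 = 59
SW26–SW7–SW21–SW34–SW18–SW30: 18+6+11+9+18 = 62
The minimum is 55 via SW26–SW39–SW14–SW18–SW30.
So from SW26 the first move is to SW39.

SW39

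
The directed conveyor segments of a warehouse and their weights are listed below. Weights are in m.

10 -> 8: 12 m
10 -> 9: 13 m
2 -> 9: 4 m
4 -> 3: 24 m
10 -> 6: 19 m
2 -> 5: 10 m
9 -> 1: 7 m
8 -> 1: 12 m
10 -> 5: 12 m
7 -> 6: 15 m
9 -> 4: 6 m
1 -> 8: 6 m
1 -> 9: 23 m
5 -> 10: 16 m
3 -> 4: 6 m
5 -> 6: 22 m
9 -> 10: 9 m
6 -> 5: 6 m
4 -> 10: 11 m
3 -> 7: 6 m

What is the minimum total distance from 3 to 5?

Compare a few routes:
3 - 7 - 6 - 5: 6+15+6 = 27
3 - 4 - 10 - 6 - 5: 6+11+19+6 = 42
3 - 4 - 10 - 5: 6+11+12 = 29
Cheapest is 3 - 7 - 6 - 5 at 27 m.

27 m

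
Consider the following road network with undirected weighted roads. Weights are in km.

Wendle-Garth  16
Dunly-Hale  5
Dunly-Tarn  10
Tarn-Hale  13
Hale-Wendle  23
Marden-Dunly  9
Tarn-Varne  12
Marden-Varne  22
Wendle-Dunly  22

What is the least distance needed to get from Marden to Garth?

47 km

Running Dijkstra from Marden:
Marden: 0
Dunly: 9  (via Marden)
Hale: 14  (via Dunly)
Tarn: 19  (via Dunly)
Varne: 22  (via Marden)
Wendle: 31  (via Dunly)
Garth: 47  (via Wendle)
Shortest route: Marden → Dunly → Wendle → Garth = 47 km.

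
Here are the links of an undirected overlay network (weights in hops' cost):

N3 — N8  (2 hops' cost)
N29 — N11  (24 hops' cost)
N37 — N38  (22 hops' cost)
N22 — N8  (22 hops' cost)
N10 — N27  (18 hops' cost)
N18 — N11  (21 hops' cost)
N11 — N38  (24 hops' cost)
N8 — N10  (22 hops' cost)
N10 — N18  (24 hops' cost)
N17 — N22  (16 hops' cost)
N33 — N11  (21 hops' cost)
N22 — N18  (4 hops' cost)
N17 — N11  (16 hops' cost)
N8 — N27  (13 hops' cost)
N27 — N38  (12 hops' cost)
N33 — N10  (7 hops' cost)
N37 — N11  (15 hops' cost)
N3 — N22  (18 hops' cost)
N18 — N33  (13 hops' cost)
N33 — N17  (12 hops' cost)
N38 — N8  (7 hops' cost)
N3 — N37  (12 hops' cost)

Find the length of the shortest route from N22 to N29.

Candidate routes:
N22 - N17 - N11 - N29: 16+16+24 = 56
N22 - N18 - N11 - N29: 4+21+24 = 49
The minimum is 49 hops' cost via N22 - N18 - N11 - N29.

49 hops' cost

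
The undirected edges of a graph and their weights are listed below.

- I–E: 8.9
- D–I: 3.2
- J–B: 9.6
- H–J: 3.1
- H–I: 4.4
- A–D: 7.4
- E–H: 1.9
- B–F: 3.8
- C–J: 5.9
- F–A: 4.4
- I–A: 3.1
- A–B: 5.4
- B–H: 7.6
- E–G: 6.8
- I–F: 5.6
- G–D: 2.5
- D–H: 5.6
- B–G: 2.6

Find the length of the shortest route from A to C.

Shortest distances from A:
A: 0
I: 3.1  (via A)
F: 4.4  (via A)
B: 5.4  (via A)
D: 6.3  (via I)
H: 7.5  (via I)
G: 8  (via B)
E: 9.4  (via H)
J: 10.6  (via H)
C: 16.5  (via J)
Shortest route: A–I–H–J–C = 16.5.

16.5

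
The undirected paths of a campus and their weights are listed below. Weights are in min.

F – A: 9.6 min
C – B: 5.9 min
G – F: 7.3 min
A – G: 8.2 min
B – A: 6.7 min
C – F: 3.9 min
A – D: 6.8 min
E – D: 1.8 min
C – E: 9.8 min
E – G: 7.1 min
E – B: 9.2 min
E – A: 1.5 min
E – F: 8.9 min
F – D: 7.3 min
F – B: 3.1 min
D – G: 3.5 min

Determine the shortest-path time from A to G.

Candidate routes:
A–E–D–G: 1.5+1.8+3.5 = 6.8
A–G: 8.2 = 8.2
A–E–G: 1.5+7.1 = 8.6
Cheapest is A–E–D–G at 6.8 min.

6.8 min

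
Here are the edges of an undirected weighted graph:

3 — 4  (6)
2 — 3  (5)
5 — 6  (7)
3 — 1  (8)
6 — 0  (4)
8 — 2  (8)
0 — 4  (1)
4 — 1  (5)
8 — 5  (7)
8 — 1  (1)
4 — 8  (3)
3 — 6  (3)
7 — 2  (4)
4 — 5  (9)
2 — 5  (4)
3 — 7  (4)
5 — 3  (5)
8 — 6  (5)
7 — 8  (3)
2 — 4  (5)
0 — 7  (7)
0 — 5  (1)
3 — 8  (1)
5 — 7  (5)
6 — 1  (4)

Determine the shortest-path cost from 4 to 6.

Candidate routes:
4 - 0 - 6: 1+4 = 5
4 - 8 - 3 - 6: 3+1+3 = 7
Cheapest is 4 - 0 - 6 at 5.

5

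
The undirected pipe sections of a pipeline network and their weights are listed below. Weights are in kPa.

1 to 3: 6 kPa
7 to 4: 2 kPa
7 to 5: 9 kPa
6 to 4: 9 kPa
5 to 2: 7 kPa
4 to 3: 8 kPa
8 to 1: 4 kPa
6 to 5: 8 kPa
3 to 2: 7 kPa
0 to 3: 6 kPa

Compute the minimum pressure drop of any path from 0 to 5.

Settle nodes by increasing distance from 0:
0: 0
3: 6  (via 0)
1: 12  (via 3)
2: 13  (via 3)
4: 14  (via 3)
7: 16  (via 4)
8: 16  (via 1)
5: 20  (via 2)
Shortest route: 0 → 3 → 2 → 5 = 20 kPa.

20 kPa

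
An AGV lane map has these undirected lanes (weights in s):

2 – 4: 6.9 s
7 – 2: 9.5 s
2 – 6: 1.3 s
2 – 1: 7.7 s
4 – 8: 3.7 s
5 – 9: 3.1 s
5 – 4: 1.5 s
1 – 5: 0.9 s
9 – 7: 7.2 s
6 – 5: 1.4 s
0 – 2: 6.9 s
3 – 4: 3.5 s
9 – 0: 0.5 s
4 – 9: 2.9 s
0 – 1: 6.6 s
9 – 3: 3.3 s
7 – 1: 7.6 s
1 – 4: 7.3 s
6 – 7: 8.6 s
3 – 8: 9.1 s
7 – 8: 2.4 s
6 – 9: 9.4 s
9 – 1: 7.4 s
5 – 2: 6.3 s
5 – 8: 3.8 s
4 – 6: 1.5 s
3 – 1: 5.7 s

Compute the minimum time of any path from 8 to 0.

7.1 s

Settle nodes by increasing distance from 8:
8: 0
7: 2.4  (via 8)
4: 3.7  (via 8)
5: 3.8  (via 8)
1: 4.7  (via 5)
6: 5.2  (via 4)
2: 6.5  (via 6)
9: 6.6  (via 4)
0: 7.1  (via 9)
Shortest route: 8–4–9–0 = 7.1 s.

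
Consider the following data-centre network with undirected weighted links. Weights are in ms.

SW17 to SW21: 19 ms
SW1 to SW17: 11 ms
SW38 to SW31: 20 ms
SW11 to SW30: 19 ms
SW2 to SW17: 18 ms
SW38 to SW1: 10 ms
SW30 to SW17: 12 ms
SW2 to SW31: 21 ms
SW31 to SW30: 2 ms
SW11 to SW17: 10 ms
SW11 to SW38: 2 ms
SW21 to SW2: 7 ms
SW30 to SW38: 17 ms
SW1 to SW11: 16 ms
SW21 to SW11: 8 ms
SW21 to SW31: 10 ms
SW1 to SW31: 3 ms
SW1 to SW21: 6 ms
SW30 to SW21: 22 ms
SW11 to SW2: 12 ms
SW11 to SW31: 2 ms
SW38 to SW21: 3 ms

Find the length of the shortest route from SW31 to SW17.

12 ms

Candidate routes:
SW31 → SW1 → SW17: 3+11 = 14
SW31 → SW11 → SW17: 2+10 = 12
The minimum is 12 ms via SW31 → SW11 → SW17.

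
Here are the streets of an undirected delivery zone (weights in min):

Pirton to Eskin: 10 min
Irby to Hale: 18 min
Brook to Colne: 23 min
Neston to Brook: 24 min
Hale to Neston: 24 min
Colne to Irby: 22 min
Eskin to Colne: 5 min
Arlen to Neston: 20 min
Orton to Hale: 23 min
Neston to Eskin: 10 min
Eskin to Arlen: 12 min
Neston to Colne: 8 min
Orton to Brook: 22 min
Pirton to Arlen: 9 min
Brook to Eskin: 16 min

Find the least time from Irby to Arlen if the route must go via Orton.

91 min

Shortest Irby→Orton: Irby–Hale–Orton = 41
Shortest Orton→Arlen: Orton–Brook–Eskin–Arlen = 50
Total via Orton: 41 + 50 = 91 min.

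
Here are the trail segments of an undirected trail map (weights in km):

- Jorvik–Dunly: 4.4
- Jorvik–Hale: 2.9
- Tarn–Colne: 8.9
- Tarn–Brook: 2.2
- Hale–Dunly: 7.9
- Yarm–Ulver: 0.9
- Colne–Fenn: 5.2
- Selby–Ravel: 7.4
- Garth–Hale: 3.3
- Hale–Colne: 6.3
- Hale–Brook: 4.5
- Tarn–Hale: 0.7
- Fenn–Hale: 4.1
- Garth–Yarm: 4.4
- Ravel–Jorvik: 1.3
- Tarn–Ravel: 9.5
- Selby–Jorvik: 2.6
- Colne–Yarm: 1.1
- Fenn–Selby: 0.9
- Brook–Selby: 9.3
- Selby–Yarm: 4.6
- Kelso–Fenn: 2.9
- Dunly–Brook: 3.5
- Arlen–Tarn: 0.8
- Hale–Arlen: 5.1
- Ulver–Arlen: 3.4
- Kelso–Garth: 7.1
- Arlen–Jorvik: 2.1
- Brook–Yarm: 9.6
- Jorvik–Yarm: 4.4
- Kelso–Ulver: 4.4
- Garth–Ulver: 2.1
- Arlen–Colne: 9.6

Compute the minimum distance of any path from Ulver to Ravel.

6.6 km

Settle nodes by increasing distance from Ulver:
Ulver: 0
Yarm: 0.9  (via Ulver)
Colne: 2  (via Yarm)
Garth: 2.1  (via Ulver)
Arlen: 3.4  (via Ulver)
Tarn: 4.2  (via Arlen)
Kelso: 4.4  (via Ulver)
Hale: 4.9  (via Tarn)
Jorvik: 5.3  (via Yarm)
Selby: 5.5  (via Yarm)
Brook: 6.4  (via Tarn)
Fenn: 6.4  (via Selby)
Ravel: 6.6  (via Jorvik)
Shortest route: Ulver → Yarm → Jorvik → Ravel = 6.6 km.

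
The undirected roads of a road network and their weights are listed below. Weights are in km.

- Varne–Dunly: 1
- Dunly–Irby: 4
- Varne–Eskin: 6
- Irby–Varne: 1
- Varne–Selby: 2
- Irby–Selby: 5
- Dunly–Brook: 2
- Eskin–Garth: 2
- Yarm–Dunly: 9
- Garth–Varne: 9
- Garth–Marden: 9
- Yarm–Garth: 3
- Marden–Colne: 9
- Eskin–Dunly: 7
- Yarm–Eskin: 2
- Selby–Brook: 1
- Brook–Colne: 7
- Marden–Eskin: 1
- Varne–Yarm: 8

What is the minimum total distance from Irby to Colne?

11 km

Compare a few routes:
Irby - Varne - Dunly - Brook - Colne: 1+1+2+7 = 11
Irby - Dunly - Brook - Colne: 4+2+7 = 13
Irby - Selby - Brook - Colne: 5+1+7 = 13
Cheapest is Irby - Varne - Dunly - Brook - Colne at 11 km.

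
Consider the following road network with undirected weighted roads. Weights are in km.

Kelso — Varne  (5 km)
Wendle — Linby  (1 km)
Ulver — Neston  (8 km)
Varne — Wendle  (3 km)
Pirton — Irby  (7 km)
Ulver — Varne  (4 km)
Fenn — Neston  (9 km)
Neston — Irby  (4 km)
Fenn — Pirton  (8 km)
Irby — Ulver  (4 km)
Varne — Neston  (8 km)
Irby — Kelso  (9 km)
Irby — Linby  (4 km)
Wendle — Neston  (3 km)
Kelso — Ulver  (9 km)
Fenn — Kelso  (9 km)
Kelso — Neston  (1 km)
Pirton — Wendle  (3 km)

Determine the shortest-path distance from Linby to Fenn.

12 km

Compare a few routes:
Linby - Wendle - Neston - Kelso - Fenn: 1+3+1+9 = 14
Linby - Wendle - Pirton - Fenn: 1+3+8 = 12
Linby - Wendle - Neston - Fenn: 1+3+9 = 13
The minimum is 12 km via Linby - Wendle - Pirton - Fenn.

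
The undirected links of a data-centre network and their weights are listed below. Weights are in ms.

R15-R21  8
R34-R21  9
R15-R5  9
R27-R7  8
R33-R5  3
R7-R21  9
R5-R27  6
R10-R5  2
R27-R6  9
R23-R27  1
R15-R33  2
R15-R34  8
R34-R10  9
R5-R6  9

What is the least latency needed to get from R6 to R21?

Running Dijkstra from R6:
R6: 0
R27: 9  (via R6)
R5: 9  (via R6)
R23: 10  (via R27)
R10: 11  (via R5)
R33: 12  (via R5)
R15: 14  (via R33)
R7: 17  (via R27)
R34: 20  (via R10)
R21: 22  (via R15)
Shortest route: R6 → R5 → R33 → R15 → R21 = 22 ms.

22 ms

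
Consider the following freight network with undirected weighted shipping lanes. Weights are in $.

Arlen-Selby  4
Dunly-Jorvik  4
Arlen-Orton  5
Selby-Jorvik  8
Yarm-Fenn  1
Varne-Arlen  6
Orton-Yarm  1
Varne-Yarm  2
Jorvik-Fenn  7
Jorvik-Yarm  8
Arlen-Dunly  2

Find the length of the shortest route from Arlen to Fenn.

$7

Enumerating some paths:
Arlen–Orton–Yarm–Fenn: 5+1+1 = 7
Arlen–Varne–Yarm–Fenn: 6+2+1 = 9
Arlen–Dunly–Jorvik–Fenn: 2+4+7 = 13
Cheapest is Arlen–Orton–Yarm–Fenn at $7.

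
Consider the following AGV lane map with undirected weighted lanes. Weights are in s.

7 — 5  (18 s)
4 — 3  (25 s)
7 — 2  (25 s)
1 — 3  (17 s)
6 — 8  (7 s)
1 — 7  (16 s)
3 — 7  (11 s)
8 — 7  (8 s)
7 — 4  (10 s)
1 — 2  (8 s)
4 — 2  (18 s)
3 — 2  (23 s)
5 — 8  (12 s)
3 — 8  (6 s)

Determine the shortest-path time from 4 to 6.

25 s

Candidate routes:
4 → 3 → 8 → 6: 25+6+7 = 38
4 → 7 → 8 → 6: 10+8+7 = 25
4 → 7 → 3 → 8 → 6: 10+11+6+7 = 34
The minimum is 25 s via 4 → 7 → 8 → 6.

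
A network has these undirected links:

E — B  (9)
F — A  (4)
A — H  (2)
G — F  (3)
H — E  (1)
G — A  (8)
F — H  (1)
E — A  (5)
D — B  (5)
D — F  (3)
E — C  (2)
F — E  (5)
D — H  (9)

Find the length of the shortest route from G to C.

7

Candidate routes:
G → F → A → H → E → C: 3+4+2+1+2 = 12
G → A → H → E → C: 8+2+1+2 = 13
G → F → E → C: 3+5+2 = 10
G → F → H → E → C: 3+1+1+2 = 7
The minimum is 7 via G → F → H → E → C.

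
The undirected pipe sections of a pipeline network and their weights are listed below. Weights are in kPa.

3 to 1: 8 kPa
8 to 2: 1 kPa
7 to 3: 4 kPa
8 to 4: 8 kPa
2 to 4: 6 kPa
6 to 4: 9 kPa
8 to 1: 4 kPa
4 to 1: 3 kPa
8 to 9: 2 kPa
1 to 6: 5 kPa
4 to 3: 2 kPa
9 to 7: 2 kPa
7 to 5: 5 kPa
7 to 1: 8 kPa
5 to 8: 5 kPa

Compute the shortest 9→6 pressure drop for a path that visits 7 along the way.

Best 9 to 7: 9–7 costing 2
Shortest 7→6: 7–1–6 = 13
Total via 7: 2 + 13 = 15 kPa.

15 kPa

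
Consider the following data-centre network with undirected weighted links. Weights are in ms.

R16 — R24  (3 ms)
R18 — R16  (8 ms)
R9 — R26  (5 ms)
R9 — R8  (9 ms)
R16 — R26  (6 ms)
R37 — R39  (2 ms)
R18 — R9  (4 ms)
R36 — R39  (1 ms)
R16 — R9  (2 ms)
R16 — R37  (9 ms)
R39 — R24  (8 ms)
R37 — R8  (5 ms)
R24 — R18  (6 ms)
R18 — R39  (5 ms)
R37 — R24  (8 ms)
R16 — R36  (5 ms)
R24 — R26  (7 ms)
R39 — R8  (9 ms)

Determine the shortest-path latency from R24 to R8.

13 ms

Settle nodes by increasing distance from R24:
R24: 0
R16: 3  (via R24)
R9: 5  (via R16)
R18: 6  (via R24)
R26: 7  (via R24)
R39: 8  (via R24)
R37: 8  (via R24)
R36: 8  (via R16)
R8: 13  (via R37)
Shortest route: R24–R37–R8 = 13 ms.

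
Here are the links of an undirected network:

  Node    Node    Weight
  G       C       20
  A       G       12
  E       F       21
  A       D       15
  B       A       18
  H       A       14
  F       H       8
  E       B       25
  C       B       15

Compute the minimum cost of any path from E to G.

55

Shortest distances from E:
E: 0
F: 21  (via E)
B: 25  (via E)
H: 29  (via F)
C: 40  (via B)
A: 43  (via B)
G: 55  (via A)
Shortest route: E–B–A–G = 55.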